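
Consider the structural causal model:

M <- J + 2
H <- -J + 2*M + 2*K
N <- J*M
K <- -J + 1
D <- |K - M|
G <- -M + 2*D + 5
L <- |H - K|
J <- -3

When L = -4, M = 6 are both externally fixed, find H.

23

The joint intervention fixes L = -4, M = 6, removing each variable's own equation.
K = -J + 1  [with J=-3]  = 4
H = -J + 2*M + 2*K  [with J=-3, M=6, K=4]  = 23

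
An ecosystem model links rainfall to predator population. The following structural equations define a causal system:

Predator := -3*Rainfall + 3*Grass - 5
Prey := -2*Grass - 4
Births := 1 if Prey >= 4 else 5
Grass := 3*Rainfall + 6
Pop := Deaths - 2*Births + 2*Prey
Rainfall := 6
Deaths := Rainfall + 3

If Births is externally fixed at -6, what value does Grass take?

Under do(Births=-6), the mechanism Births := 1 if Prey >= 4 else 5 is discarded; Births is fixed at -6.
No directed path runs from Births to Grass, so Grass keeps its natural value.
Grass = 3*Rainfall + 6  [with Rainfall=6]  = 24

24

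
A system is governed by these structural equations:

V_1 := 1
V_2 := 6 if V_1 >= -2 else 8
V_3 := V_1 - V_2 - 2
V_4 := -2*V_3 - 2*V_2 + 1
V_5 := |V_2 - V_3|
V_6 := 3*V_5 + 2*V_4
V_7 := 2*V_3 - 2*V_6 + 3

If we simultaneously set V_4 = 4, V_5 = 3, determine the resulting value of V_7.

Under do(V_4 = 4, V_5 = 3), each intervened variable's structural equation is replaced by its fixed value.
V_2 = 6 if V_1 >= -2 else 8  [with V_1=1]  = 6
V_3 = V_1 - V_2 - 2  [with V_1=1, V_2=6]  = -7
V_6 = 3*V_5 + 2*V_4  [with V_5=3, V_4=4]  = 17
V_7 = 2*V_3 - 2*V_6 + 3  [with V_3=-7, V_6=17]  = -45

-45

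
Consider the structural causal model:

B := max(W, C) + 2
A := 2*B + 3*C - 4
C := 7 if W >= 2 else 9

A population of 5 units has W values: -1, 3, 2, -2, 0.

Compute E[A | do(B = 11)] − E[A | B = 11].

-2.4

The intervention sets B=11 in all 5 units regardless of W. Recomputing A per unit gives 45, 39, 39, 45, 45; average 42.6.
E[A|B=11] averages over only the 3 units with B=11 (W = -1, -2, 0): A = 45, 45, 45, mean 45.
Difference = 42.6 − 45 = -2.4.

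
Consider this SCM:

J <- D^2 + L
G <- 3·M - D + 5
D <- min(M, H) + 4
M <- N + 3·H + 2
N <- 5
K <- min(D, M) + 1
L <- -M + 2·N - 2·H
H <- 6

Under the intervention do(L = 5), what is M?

25

Under do(L=5), the mechanism L <- -M + 2·N - 2·H is discarded; L is fixed at 5.
Since M is not a descendant of the intervened variable, it is unaffected.
M = N + 3·H + 2  [with N=5, H=6]  = 25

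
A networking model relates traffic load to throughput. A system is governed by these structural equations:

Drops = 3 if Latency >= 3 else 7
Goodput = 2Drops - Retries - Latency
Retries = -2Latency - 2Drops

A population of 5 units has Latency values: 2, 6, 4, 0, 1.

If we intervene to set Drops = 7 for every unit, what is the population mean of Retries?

-19.2

do(Drops=7) breaks Drops's dependence on Latency. With Drops=7 fixed, Retries across the units is -18, -26, -22, -14, -16, mean -19.2.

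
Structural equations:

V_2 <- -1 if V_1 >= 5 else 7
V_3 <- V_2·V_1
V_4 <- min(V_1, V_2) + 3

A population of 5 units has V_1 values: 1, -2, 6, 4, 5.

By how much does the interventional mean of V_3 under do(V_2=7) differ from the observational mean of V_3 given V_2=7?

Every unit gets V_2=7 under the intervention. V_3 values become 7, -14, 42, 28, 35; E[V_3|do(V_2=7)] = 19.6.
Conditioning on V_2=7 selects the 3 unit(s) with V_1 ∈ {1, -2, 4}. Their V_3 values: 7, -14, 28. Mean = 7.
Difference = 19.6 − 7 = 12.6.

12.6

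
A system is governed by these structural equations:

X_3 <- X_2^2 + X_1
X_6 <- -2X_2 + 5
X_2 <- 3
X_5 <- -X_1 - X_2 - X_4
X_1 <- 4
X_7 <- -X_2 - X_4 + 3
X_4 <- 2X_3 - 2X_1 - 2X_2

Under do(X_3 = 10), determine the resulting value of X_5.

-13

do(X_3=10) replaces the equation X_3 <- X_2^2 + X_1 with the constant X_3 = 10.
X_4 = 2X_3 - 2X_1 - 2X_2  [with X_3=10, X_1=4, X_2=3]  = 6
X_5 = -X_1 - X_2 - X_4  [with X_1=4, X_2=3, X_4=6]  = -13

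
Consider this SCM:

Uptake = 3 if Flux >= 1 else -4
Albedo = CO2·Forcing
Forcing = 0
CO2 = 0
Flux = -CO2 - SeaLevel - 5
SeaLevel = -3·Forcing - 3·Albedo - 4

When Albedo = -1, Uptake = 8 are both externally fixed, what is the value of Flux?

The joint intervention fixes Albedo = -1, Uptake = 8, removing each variable's own equation.
SeaLevel = -3·Forcing - 3·Albedo - 4  [with Forcing=0, Albedo=-1]  = -1
Flux = -CO2 - SeaLevel - 5  [with CO2=0, SeaLevel=-1]  = -4

-4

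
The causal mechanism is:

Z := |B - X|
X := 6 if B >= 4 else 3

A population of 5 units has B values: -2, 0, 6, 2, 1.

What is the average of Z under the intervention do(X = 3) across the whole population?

Every unit gets X=3 under the intervention. Z values become 5, 3, 3, 1, 2; E[Z|do(X=3)] = 2.8.

2.8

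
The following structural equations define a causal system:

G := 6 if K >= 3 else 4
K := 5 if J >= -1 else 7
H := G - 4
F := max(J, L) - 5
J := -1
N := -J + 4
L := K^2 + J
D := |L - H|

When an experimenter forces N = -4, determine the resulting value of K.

do(N=-4) replaces the equation N := -J + 4 with the constant N = -4.
K is not downstream of the intervention, so its value is determined by the original equations.
K = 5 if J >= -1 else 7  [with J=-1]  = 5

5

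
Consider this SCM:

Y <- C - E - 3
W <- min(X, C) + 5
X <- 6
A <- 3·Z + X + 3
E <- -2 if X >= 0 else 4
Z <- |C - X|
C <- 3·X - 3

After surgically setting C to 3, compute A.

18

Under do(C=3), the mechanism C <- 3·X - 3 is discarded; C is fixed at 3.
Z = |C - X|  [with C=3, X=6]  = 3
A = 3·Z + X + 3  [with Z=3, X=6]  = 18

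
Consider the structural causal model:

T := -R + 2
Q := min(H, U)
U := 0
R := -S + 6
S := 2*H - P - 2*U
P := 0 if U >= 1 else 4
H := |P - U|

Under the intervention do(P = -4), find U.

0

Under do(P=-4), the mechanism P := 0 if U >= 1 else 4 is discarded; P is fixed at -4.
U is not downstream of the intervention, so its value is determined by the original equations.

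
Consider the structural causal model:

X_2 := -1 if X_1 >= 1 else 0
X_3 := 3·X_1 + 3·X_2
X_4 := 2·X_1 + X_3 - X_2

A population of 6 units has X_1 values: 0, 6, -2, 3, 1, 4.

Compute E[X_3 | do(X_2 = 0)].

Under do(X_2=0), X_2's equation is replaced by X_2=0 for every unit. Per-unit X_3: 0, 18, -6, 9, 3, 12. Mean = 6.

6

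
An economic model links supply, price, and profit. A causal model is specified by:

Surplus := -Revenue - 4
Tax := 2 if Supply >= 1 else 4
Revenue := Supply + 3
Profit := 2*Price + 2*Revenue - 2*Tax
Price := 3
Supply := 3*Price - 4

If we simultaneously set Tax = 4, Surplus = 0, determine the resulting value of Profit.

Setting Tax = 4, Surplus = 0 by intervention discards those variables' equations.
Supply = 3*Price - 4  [with Price=3]  = 5
Revenue = Supply + 3  [with Supply=5]  = 8
Profit = 2*Price + 2*Revenue - 2*Tax  [with Price=3, Revenue=8, Tax=4]  = 14

14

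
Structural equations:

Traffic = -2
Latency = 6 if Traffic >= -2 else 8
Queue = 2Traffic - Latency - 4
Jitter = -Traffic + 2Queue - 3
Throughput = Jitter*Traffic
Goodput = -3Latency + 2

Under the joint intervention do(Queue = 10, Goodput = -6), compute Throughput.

-38

The joint intervention fixes Queue = 10, Goodput = -6, removing each variable's own equation.
Jitter = -Traffic + 2Queue - 3  [with Traffic=-2, Queue=10]  = 19
Throughput = Jitter*Traffic  [with Jitter=19, Traffic=-2]  = -38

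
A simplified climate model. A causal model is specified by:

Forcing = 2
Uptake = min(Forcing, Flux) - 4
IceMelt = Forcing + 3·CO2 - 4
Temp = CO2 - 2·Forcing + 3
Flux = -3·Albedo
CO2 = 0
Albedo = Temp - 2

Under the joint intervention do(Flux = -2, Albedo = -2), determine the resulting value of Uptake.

Setting Flux = -2, Albedo = -2 by intervention discards those variables' equations.
Uptake = min(Forcing, Flux) - 4  [with Forcing=2, Flux=-2]  = -6

-6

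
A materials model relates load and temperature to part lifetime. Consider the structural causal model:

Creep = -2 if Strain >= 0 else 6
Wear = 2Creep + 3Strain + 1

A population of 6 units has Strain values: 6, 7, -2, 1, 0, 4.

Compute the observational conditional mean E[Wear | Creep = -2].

7.8

Conditioning on Creep=-2 selects the 5 unit(s) with Strain ∈ {6, 7, 1, 0, 4}. Their Wear values: 15, 18, 0, -3, 9. Mean = 7.8.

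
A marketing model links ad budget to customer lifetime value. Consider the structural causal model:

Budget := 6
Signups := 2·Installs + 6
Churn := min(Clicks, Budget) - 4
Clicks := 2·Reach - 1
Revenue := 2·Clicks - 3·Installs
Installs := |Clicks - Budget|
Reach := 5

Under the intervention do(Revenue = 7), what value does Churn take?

2

Intervening sets Revenue = 7 and removes its equation (Revenue := 2·Clicks - 3·Installs).
Since Churn is not a descendant of the intervened variable, it is unaffected.
Clicks = 2·Reach - 1  [with Reach=5]  = 9
Churn = min(Clicks, Budget) - 4  [with Clicks=9, Budget=6]  = 2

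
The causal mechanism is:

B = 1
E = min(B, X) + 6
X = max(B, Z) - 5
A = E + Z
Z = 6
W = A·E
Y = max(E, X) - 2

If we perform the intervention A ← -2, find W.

-14

The intervention breaks the incoming arrows to A: A = E + Z no longer applies, and A = -2.
X = max(B, Z) - 5  [with B=1, Z=6]  = 1
E = min(B, X) + 6  [with B=1, X=1]  = 7
W = A·E  [with A=-2, E=7]  = -14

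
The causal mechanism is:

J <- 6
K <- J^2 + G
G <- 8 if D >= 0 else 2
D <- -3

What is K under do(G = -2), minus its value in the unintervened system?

-4

The intervention breaks the incoming arrows to G: G <- 8 if D >= 0 else 2 no longer applies, and G = -2.
K = J^2 + G  [with J=6, G=-2]  = 34
Without intervention: G = 8 if D >= 0 else 2  [with D=-3]  = 2; K = J^2 + G  [with J=6, G=2]  = 38.
Change = 34 − 38 = -4.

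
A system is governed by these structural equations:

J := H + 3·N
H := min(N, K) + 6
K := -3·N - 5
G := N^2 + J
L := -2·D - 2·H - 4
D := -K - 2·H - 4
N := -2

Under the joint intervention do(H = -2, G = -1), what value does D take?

The joint intervention fixes H = -2, G = -1, removing each variable's own equation.
K = -3·N - 5  [with N=-2]  = 1
D = -K - 2·H - 4  [with K=1, H=-2]  = -1

-1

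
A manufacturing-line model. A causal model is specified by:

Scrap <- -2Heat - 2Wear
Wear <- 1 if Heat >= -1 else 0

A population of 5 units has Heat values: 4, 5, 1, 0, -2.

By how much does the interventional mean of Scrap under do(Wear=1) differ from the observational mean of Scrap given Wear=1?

do(Wear=1) breaks Wear's dependence on Heat. With Wear=1 fixed, Scrap across the units is -10, -12, -4, -2, 2, mean -5.2.
Conditioning on Wear=1 selects the 4 unit(s) with Heat ∈ {4, 5, 1, 0}. Their Scrap values: -10, -12, -4, -2. Mean = -7.
Difference = -5.2 − (-7) = 1.8.

1.8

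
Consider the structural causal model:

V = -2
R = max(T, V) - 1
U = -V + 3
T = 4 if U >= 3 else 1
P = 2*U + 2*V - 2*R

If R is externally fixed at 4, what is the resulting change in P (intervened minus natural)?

-2

Intervening sets R = 4 and removes its equation (R = max(T, V) - 1).
U = -V + 3  [with V=-2]  = 5
P = 2*U + 2*V - 2*R  [with U=5, V=-2, R=4]  = -2
Without intervention: U = -V + 3  [with V=-2]  = 5; T = 4 if U >= 3 else 1  [with U=5]  = 4; R = max(T, V) - 1  [with T=4, V=-2]  = 3; P = 2*U + 2*V - 2*R  [with U=5, V=-2, R=3]  = 0.
Change = -2 − 0 = -2.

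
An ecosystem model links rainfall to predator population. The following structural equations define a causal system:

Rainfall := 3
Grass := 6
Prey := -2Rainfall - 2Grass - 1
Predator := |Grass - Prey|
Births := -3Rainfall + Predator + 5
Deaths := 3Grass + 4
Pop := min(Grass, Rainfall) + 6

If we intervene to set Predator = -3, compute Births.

Intervening sets Predator = -3 and removes its equation (Predator := |Grass - Prey|).
Births = -3Rainfall + Predator + 5  [with Rainfall=3, Predator=-3]  = -7

-7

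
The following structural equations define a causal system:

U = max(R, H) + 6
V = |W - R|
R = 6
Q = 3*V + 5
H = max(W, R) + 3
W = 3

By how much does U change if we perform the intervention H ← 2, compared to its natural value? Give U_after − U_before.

The intervention breaks the incoming arrows to H: H = max(W, R) + 3 no longer applies, and H = 2.
U = max(R, H) + 6  [with R=6, H=2]  = 12
Without intervention: H = max(W, R) + 3  [with W=3, R=6]  = 9; U = max(R, H) + 6  [with R=6, H=9]  = 15.
Change = 12 − 15 = -3.

-3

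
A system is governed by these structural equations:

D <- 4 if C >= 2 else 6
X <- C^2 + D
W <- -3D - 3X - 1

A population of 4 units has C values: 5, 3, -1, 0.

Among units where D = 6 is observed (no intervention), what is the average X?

6.5

Observing D=6 restricts to units where D's equation naturally yields 6: C ∈ {-1, 0}. In that subpopulation X = 7, 6, mean 6.5.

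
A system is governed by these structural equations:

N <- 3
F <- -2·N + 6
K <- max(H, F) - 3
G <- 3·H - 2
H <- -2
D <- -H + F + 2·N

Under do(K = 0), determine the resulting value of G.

-8

The intervention breaks the incoming arrows to K: K <- max(H, F) - 3 no longer applies, and K = 0.
Since G is not a descendant of the intervened variable, it is unaffected.
G = 3·H - 2  [with H=-2]  = -8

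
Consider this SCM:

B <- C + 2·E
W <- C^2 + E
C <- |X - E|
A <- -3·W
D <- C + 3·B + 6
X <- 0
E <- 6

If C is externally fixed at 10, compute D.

82

The intervention breaks the incoming arrows to C: C <- |X - E| no longer applies, and C = 10.
B = C + 2·E  [with C=10, E=6]  = 22
D = C + 3·B + 6  [with C=10, B=22]  = 82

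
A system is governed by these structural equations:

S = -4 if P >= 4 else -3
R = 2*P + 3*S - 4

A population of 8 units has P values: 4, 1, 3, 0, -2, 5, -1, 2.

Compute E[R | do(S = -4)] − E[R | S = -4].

-6

do(S=-4) breaks S's dependence on P. With S=-4 fixed, R across the units is -8, -14, -10, -16, -20, -6, -18, -12, mean -13.
Conditioning on S=-4 selects the 2 unit(s) with P ∈ {4, 5}. Their R values: -8, -6. Mean = -7.
Difference = -13 − (-7) = -6.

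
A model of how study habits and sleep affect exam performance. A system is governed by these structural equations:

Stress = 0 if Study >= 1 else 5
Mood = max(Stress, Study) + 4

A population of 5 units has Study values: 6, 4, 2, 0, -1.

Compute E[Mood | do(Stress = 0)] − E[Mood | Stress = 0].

Under do(Stress=0), Stress's equation is replaced by Stress=0 for every unit. Per-unit Mood: 10, 8, 6, 4, 4. Mean = 6.4.
Observing Stress=0 restricts to units where Stress's equation naturally yields 0: Study ∈ {6, 4, 2}. In that subpopulation Mood = 10, 8, 6, mean 8.
Difference = 6.4 − 8 = -1.6.

-1.6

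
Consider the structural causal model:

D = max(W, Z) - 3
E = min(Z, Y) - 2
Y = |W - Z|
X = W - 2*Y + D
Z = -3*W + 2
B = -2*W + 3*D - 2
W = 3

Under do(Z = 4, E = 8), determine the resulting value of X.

The joint intervention fixes Z = 4, E = 8, removing each variable's own equation.
Y = |W - Z|  [with W=3, Z=4]  = 1
D = max(W, Z) - 3  [with W=3, Z=4]  = 1
X = W - 2*Y + D  [with W=3, Y=1, D=1]  = 2

2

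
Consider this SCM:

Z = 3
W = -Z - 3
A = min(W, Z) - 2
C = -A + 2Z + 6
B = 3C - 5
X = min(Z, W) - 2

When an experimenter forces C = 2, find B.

1

Intervening sets C = 2 and removes its equation (C = -A + 2Z + 6).
B = 3C - 5  [with C=2]  = 1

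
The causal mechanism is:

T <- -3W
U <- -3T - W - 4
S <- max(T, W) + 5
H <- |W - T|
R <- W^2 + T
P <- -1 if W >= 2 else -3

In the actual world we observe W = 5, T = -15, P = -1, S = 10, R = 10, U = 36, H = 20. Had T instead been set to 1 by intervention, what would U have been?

Under do(T=1), the mechanism T <- -3W is discarded; T is fixed at 1.
U = -3T - W - 4  [with T=1, W=5]  = -12

-12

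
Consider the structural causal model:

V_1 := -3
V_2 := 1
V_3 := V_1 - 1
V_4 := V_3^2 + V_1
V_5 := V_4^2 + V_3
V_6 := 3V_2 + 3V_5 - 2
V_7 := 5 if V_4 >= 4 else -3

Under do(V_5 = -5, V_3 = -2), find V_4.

1

Under do(V_5 = -5, V_3 = -2), each intervened variable's structural equation is replaced by its fixed value.
V_4 = V_3^2 + V_1  [with V_3=-2, V_1=-3]  = 1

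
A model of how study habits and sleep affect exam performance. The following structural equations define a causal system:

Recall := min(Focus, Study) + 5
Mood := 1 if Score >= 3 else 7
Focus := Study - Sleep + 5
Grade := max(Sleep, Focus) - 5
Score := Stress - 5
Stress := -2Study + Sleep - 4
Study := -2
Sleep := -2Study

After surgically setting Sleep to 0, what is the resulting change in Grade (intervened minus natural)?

-1

do(Sleep=0) replaces the equation Sleep := -2Study with the constant Sleep = 0.
Focus = Study - Sleep + 5  [with Study=-2, Sleep=0]  = 3
Grade = max(Sleep, Focus) - 5  [with Sleep=0, Focus=3]  = -2
Without intervention: Sleep = -2Study  [with Study=-2]  = 4; Focus = Study - Sleep + 5  [with Study=-2, Sleep=4]  = -1; Grade = max(Sleep, Focus) - 5  [with Sleep=4, Focus=-1]  = -1.
Change = -2 − (-1) = -1.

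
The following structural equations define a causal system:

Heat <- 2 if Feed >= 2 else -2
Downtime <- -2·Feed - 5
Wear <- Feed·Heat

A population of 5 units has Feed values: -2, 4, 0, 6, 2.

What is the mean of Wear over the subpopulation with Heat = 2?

8

Observing Heat=2 restricts to units where Heat's equation naturally yields 2: Feed ∈ {4, 6, 2}. In that subpopulation Wear = 8, 12, 4, mean 8.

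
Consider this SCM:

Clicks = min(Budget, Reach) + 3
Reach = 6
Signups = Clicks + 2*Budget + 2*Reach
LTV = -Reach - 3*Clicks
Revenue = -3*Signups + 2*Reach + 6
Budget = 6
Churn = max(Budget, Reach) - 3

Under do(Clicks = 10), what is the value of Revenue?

The intervention breaks the incoming arrows to Clicks: Clicks = min(Budget, Reach) + 3 no longer applies, and Clicks = 10.
Signups = Clicks + 2*Budget + 2*Reach  [with Clicks=10, Budget=6, Reach=6]  = 34
Revenue = -3*Signups + 2*Reach + 6  [with Signups=34, Reach=6]  = -84

-84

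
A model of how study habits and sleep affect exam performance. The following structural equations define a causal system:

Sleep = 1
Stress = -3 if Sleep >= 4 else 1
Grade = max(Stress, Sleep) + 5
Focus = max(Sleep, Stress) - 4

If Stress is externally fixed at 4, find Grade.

9

Under do(Stress=4), the mechanism Stress = -3 if Sleep >= 4 else 1 is discarded; Stress is fixed at 4.
Grade = max(Stress, Sleep) + 5  [with Stress=4, Sleep=1]  = 9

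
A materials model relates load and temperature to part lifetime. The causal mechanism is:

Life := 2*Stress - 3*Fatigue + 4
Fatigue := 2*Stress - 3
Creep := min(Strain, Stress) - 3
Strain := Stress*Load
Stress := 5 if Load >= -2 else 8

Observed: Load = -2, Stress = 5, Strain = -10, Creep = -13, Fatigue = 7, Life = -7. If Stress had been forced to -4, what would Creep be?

-7

Under do(Stress=-4), the mechanism Stress := 5 if Load >= -2 else 8 is discarded; Stress is fixed at -4.
Strain = Stress*Load  [with Stress=-4, Load=-2]  = 8
Creep = min(Strain, Stress) - 3  [with Strain=8, Stress=-4]  = -7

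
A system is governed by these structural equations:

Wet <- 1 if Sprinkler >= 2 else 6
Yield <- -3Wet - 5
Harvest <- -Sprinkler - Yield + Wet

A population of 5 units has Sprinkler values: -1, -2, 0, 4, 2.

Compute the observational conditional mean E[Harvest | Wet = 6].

30

Conditioning on Wet=6 selects the 3 unit(s) with Sprinkler ∈ {-1, -2, 0}. Their Harvest values: 30, 31, 29. Mean = 30.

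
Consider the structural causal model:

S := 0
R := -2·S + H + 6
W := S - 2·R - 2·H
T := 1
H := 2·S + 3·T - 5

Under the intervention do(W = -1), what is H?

do(W=-1) replaces the equation W := S - 2·R - 2·H with the constant W = -1.
H is not downstream of the intervention, so its value is determined by the original equations.
H = 2·S + 3·T - 5  [with S=0, T=1]  = -2

-2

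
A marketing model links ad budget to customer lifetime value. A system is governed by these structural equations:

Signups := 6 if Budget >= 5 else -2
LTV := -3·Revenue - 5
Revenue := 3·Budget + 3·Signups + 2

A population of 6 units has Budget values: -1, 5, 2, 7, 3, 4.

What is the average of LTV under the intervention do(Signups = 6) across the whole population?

The intervention sets Signups=6 in all 6 units regardless of Budget. Recomputing LTV per unit gives -56, -110, -83, -128, -92, -101; average -95.

-95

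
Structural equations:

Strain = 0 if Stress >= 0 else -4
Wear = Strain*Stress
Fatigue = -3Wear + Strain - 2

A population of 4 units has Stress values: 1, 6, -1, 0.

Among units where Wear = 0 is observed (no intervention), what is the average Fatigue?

E[Fatigue|Wear=0] averages over only the 3 units with Wear=0 (Stress = 1, 6, 0): Fatigue = -2, -2, -2, mean -2.

-2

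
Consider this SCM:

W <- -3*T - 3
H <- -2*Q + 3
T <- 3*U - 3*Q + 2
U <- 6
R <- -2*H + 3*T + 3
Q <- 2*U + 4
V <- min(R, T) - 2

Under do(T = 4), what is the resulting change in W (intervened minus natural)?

The intervention breaks the incoming arrows to T: T <- 3*U - 3*Q + 2 no longer applies, and T = 4.
W = -3*T - 3  [with T=4]  = -15
Without intervention: Q = 2*U + 4  [with U=6]  = 16; T = 3*U - 3*Q + 2  [with U=6, Q=16]  = -28; W = -3*T - 3  [with T=-28]  = 81.
Change = -15 − 81 = -96.

-96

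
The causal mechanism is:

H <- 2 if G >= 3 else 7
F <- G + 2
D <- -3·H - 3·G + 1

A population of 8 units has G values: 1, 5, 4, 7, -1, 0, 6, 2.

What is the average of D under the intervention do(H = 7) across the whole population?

-29

The intervention sets H=7 in all 8 units regardless of G. Recomputing D per unit gives -23, -35, -32, -41, -17, -20, -38, -26; average -29.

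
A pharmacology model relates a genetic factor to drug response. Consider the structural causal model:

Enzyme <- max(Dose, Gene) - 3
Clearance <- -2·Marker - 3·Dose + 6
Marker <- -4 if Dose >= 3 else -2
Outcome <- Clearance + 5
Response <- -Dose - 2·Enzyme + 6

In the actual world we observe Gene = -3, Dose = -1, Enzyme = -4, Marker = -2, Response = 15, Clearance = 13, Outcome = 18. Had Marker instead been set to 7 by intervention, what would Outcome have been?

The intervention breaks the incoming arrows to Marker: Marker <- -4 if Dose >= 3 else -2 no longer applies, and Marker = 7.
Clearance = -2·Marker - 3·Dose + 6  [with Marker=7, Dose=-1]  = -5
Outcome = Clearance + 5  [with Clearance=-5]  = 0

0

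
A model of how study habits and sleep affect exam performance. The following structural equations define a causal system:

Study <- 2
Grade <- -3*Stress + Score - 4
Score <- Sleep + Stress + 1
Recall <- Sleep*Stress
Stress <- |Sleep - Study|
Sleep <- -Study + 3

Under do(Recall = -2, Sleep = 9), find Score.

17

Setting Recall = -2, Sleep = 9 by intervention discards those variables' equations.
Stress = |Sleep - Study|  [with Sleep=9, Study=2]  = 7
Score = Sleep + Stress + 1  [with Sleep=9, Stress=7]  = 17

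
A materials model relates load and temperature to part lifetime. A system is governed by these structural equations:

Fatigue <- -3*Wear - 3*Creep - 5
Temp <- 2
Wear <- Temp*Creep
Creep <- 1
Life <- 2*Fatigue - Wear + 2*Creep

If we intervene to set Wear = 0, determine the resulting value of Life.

-14

do(Wear=0) replaces the equation Wear <- Temp*Creep with the constant Wear = 0.
Fatigue = -3*Wear - 3*Creep - 5  [with Wear=0, Creep=1]  = -8
Life = 2*Fatigue - Wear + 2*Creep  [with Fatigue=-8, Wear=0, Creep=1]  = -14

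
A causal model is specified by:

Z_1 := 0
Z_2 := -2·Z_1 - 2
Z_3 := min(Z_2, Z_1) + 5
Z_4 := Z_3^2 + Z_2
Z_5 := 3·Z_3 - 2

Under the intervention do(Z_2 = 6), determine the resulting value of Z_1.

0

Under do(Z_2=6), the mechanism Z_2 := -2·Z_1 - 2 is discarded; Z_2 is fixed at 6.
Z_1 is not downstream of the intervention, so its value is determined by the original equations.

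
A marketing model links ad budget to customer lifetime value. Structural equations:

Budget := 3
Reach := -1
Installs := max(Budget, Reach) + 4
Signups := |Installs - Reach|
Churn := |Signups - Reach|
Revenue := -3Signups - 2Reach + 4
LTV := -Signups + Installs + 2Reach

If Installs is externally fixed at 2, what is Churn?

4

do(Installs=2) replaces the equation Installs := max(Budget, Reach) + 4 with the constant Installs = 2.
Signups = |Installs - Reach|  [with Installs=2, Reach=-1]  = 3
Churn = |Signups - Reach|  [with Signups=3, Reach=-1]  = 4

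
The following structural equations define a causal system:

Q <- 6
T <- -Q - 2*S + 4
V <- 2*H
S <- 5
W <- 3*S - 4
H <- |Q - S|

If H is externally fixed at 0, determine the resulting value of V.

0

Under do(H=0), the mechanism H <- |Q - S| is discarded; H is fixed at 0.
V = 2*H  [with H=0]  = 0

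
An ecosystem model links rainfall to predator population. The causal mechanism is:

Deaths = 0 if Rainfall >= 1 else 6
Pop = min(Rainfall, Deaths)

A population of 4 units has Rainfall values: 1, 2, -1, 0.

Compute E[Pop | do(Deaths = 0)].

do(Deaths=0) breaks Deaths's dependence on Rainfall. With Deaths=0 fixed, Pop across the units is 0, 0, -1, 0, mean -0.25.

-0.25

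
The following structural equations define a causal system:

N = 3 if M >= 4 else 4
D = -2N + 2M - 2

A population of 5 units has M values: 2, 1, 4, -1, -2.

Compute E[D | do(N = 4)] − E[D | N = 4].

1.6

The intervention sets N=4 in all 5 units regardless of M. Recomputing D per unit gives -6, -8, -2, -12, -14; average -8.4.
Conditioning on N=4 selects the 4 unit(s) with M ∈ {2, 1, -1, -2}. Their D values: -6, -8, -12, -14. Mean = -10.
Difference = -8.4 − (-10) = 1.6.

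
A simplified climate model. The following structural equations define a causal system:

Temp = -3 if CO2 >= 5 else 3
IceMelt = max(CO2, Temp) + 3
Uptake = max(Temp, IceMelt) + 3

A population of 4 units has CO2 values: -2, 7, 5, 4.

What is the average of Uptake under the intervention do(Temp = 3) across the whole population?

Every unit gets Temp=3 under the intervention. Uptake values become 9, 13, 11, 10; E[Uptake|do(Temp=3)] = 10.75.

10.75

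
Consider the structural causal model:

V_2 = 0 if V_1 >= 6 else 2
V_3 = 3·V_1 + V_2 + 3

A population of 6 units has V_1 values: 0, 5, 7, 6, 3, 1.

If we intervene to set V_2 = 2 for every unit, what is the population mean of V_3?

Under do(V_2=2), V_2's equation is replaced by V_2=2 for every unit. Per-unit V_3: 5, 20, 26, 23, 14, 8. Mean = 16.

16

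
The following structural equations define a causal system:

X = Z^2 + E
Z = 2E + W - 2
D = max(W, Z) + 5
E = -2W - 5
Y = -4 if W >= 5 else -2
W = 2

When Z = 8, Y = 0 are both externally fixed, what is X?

55

Setting Z = 8, Y = 0 by intervention discards those variables' equations.
E = -2W - 5  [with W=2]  = -9
X = Z^2 + E  [with Z=8, E=-9]  = 55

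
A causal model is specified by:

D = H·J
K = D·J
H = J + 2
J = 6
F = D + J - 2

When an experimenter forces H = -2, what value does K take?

do(H=-2) replaces the equation H = J + 2 with the constant H = -2.
D = H·J  [with H=-2, J=6]  = -12
K = D·J  [with D=-12, J=6]  = -72

-72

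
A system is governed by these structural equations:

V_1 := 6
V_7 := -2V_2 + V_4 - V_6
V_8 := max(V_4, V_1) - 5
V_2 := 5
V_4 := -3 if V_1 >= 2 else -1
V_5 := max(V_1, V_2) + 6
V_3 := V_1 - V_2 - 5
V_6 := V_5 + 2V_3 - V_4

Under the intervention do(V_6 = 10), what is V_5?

do(V_6=10) replaces the equation V_6 := V_5 + 2V_3 - V_4 with the constant V_6 = 10.
Since V_5 is not a descendant of the intervened variable, it is unaffected.
V_5 = max(V_1, V_2) + 6  [with V_1=6, V_2=5]  = 12

12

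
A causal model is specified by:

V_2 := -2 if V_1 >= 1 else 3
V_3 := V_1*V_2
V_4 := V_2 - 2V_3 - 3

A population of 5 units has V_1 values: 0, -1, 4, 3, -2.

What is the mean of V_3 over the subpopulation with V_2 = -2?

-7

Conditioning on V_2=-2 selects the 2 unit(s) with V_1 ∈ {4, 3}. Their V_3 values: -8, -6. Mean = -7.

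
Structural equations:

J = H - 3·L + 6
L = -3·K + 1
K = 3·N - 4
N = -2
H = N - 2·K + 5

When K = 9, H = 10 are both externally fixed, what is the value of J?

94

Under do(K = 9, H = 10), each intervened variable's structural equation is replaced by its fixed value.
L = -3·K + 1  [with K=9]  = -26
J = H - 3·L + 6  [with H=10, L=-26]  = 94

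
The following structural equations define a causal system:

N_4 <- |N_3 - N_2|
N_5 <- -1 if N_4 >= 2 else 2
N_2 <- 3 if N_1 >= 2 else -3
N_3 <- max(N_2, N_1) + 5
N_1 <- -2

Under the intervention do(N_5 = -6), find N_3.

do(N_5=-6) replaces the equation N_5 <- -1 if N_4 >= 2 else 2 with the constant N_5 = -6.
N_3 is not downstream of the intervention, so its value is determined by the original equations.
N_2 = 3 if N_1 >= 2 else -3  [with N_1=-2]  = -3
N_3 = max(N_2, N_1) + 5  [with N_2=-3, N_1=-2]  = 3

3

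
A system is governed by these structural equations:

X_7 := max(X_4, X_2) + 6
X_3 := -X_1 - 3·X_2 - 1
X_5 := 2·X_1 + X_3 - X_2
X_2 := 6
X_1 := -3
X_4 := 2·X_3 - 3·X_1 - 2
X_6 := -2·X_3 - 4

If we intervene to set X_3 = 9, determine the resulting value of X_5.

do(X_3=9) replaces the equation X_3 := -X_1 - 3·X_2 - 1 with the constant X_3 = 9.
X_5 = 2·X_1 + X_3 - X_2  [with X_1=-3, X_3=9, X_2=6]  = -3

-3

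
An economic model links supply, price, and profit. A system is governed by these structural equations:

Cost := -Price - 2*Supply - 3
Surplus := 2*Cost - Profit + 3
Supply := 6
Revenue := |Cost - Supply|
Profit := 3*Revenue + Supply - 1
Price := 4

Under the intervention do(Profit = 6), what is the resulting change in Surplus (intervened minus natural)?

74

The intervention breaks the incoming arrows to Profit: Profit := 3*Revenue + Supply - 1 no longer applies, and Profit = 6.
Cost = -Price - 2*Supply - 3  [with Price=4, Supply=6]  = -19
Surplus = 2*Cost - Profit + 3  [with Cost=-19, Profit=6]  = -41
Without intervention: Cost = -Price - 2*Supply - 3  [with Price=4, Supply=6]  = -19; Revenue = |Cost - Supply|  [with Cost=-19, Supply=6]  = 25; Profit = 3*Revenue + Supply - 1  [with Revenue=25, Supply=6]  = 80; Surplus = 2*Cost - Profit + 3  [with Cost=-19, Profit=80]  = -115.
Change = -41 − (-115) = 74.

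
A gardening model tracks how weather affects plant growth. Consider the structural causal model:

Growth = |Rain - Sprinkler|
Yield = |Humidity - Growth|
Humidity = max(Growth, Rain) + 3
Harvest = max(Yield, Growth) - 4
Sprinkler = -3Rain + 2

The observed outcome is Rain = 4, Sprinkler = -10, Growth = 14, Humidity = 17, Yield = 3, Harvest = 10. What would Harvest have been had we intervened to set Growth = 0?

The intervention breaks the incoming arrows to Growth: Growth = |Rain - Sprinkler| no longer applies, and Growth = 0.
Humidity = max(Growth, Rain) + 3  [with Growth=0, Rain=4]  = 7
Yield = |Humidity - Growth|  [with Humidity=7, Growth=0]  = 7
Harvest = max(Yield, Growth) - 4  [with Yield=7, Growth=0]  = 3

3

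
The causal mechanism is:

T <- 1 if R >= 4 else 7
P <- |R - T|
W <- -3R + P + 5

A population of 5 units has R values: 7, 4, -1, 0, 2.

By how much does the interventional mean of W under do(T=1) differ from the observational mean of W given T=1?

Every unit gets T=1 under the intervention. W values become -10, -4, 10, 6, 0; E[W|do(T=1)] = 0.4.
Observing T=1 restricts to units where T's equation naturally yields 1: R ∈ {7, 4}. In that subpopulation W = -10, -4, mean -7.
Difference = 0.4 − (-7) = 7.4.

7.4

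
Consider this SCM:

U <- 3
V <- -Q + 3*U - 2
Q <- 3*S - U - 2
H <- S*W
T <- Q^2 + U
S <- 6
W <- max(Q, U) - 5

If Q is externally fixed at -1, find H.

-12

The intervention breaks the incoming arrows to Q: Q <- 3*S - U - 2 no longer applies, and Q = -1.
W = max(Q, U) - 5  [with Q=-1, U=3]  = -2
H = S*W  [with S=6, W=-2]  = -12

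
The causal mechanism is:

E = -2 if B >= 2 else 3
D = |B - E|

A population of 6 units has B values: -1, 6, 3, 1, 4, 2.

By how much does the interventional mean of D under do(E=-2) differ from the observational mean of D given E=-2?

do(E=-2) breaks E's dependence on B. With E=-2 fixed, D across the units is 1, 8, 5, 3, 6, 4, mean 4.5.
Conditioning on E=-2 selects the 4 unit(s) with B ∈ {6, 3, 4, 2}. Their D values: 8, 5, 6, 4. Mean = 5.75.
Difference = 4.5 − 5.75 = -1.25.

-1.25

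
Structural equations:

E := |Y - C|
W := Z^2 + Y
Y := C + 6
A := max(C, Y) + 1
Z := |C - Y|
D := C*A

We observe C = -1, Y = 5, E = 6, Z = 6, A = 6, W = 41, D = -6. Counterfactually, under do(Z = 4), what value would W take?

Under do(Z=4), the mechanism Z := |C - Y| is discarded; Z is fixed at 4.
Y = C + 6  [with C=-1]  = 5
W = Z^2 + Y  [with Z=4, Y=5]  = 21

21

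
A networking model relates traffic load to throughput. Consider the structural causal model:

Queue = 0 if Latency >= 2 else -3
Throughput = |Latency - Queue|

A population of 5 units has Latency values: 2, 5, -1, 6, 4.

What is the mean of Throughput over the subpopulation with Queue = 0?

E[Throughput|Queue=0] averages over only the 4 units with Queue=0 (Latency = 2, 5, 6, 4): Throughput = 2, 5, 6, 4, mean 4.25.

4.25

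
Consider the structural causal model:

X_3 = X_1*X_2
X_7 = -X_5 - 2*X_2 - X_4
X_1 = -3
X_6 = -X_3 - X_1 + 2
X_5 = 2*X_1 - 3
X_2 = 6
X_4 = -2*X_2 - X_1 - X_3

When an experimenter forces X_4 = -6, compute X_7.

3

The intervention breaks the incoming arrows to X_4: X_4 = -2*X_2 - X_1 - X_3 no longer applies, and X_4 = -6.
X_5 = 2*X_1 - 3  [with X_1=-3]  = -9
X_7 = -X_5 - 2*X_2 - X_4  [with X_5=-9, X_2=6, X_4=-6]  = 3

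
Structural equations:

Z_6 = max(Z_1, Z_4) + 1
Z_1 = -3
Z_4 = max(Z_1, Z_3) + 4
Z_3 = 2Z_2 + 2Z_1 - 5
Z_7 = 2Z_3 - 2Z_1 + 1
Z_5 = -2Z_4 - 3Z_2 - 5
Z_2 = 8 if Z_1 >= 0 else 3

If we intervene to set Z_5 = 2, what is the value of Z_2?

Under do(Z_5=2), the mechanism Z_5 = -2Z_4 - 3Z_2 - 5 is discarded; Z_5 is fixed at 2.
No directed path runs from Z_5 to Z_2, so Z_2 keeps its natural value.
Z_2 = 8 if Z_1 >= 0 else 3  [with Z_1=-3]  = 3

3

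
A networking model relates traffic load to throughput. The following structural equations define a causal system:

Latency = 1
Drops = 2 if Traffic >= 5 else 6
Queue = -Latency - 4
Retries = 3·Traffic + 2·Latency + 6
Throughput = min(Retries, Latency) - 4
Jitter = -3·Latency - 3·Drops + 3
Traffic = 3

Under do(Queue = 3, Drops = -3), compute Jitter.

9

Setting Queue = 3, Drops = -3 by intervention discards those variables' equations.
Jitter = -3·Latency - 3·Drops + 3  [with Latency=1, Drops=-3]  = 9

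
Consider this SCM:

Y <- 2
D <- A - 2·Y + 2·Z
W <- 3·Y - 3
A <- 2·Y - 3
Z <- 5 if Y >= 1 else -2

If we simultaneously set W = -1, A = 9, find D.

Setting W = -1, A = 9 by intervention discards those variables' equations.
Z = 5 if Y >= 1 else -2  [with Y=2]  = 5
D = A - 2·Y + 2·Z  [with A=9, Y=2, Z=5]  = 15

15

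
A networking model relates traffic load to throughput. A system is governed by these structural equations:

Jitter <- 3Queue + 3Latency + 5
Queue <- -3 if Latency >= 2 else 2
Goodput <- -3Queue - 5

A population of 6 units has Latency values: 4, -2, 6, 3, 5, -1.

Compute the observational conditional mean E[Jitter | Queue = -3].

9.5

E[Jitter|Queue=-3] averages over only the 4 units with Queue=-3 (Latency = 4, 6, 3, 5): Jitter = 8, 14, 5, 11, mean 9.5.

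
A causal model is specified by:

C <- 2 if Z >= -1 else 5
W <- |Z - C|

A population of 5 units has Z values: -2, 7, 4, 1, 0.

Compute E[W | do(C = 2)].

The intervention sets C=2 in all 5 units regardless of Z. Recomputing W per unit gives 4, 5, 2, 1, 2; average 2.8.

2.8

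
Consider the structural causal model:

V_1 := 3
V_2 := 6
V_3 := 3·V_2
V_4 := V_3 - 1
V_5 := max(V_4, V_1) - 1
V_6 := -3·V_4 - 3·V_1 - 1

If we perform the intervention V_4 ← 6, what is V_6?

-28

Under do(V_4=6), the mechanism V_4 := V_3 - 1 is discarded; V_4 is fixed at 6.
V_6 = -3·V_4 - 3·V_1 - 1  [with V_4=6, V_1=3]  = -28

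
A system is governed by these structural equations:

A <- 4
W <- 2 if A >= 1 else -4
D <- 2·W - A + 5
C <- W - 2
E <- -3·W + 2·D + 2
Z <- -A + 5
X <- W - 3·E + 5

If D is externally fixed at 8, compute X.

-29

The intervention breaks the incoming arrows to D: D <- 2·W - A + 5 no longer applies, and D = 8.
W = 2 if A >= 1 else -4  [with A=4]  = 2
E = -3·W + 2·D + 2  [with W=2, D=8]  = 12
X = W - 3·E + 5  [with W=2, E=12]  = -29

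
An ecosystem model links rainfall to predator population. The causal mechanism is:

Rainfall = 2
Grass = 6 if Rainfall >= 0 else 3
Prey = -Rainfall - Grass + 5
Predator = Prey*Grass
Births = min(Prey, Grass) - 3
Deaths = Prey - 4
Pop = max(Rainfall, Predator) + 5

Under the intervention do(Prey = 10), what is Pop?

The intervention breaks the incoming arrows to Prey: Prey = -Rainfall - Grass + 5 no longer applies, and Prey = 10.
Grass = 6 if Rainfall >= 0 else 3  [with Rainfall=2]  = 6
Predator = Prey*Grass  [with Prey=10, Grass=6]  = 60
Pop = max(Rainfall, Predator) + 5  [with Rainfall=2, Predator=60]  = 65

65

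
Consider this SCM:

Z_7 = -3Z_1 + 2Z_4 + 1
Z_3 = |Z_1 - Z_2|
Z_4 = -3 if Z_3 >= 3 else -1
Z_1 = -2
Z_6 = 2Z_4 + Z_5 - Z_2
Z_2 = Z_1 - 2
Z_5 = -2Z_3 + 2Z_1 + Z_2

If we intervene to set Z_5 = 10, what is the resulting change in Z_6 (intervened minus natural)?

22

The intervention breaks the incoming arrows to Z_5: Z_5 = -2Z_3 + 2Z_1 + Z_2 no longer applies, and Z_5 = 10.
Z_2 = Z_1 - 2  [with Z_1=-2]  = -4
Z_3 = |Z_1 - Z_2|  [with Z_1=-2, Z_2=-4]  = 2
Z_4 = -3 if Z_3 >= 3 else -1  [with Z_3=2]  = -1
Z_6 = 2Z_4 + Z_5 - Z_2  [with Z_4=-1, Z_5=10, Z_2=-4]  = 12
Without intervention: Z_2 = Z_1 - 2  [with Z_1=-2]  = -4; Z_3 = |Z_1 - Z_2|  [with Z_1=-2, Z_2=-4]  = 2; Z_4 = -3 if Z_3 >= 3 else -1  [with Z_3=2]  = -1; Z_5 = -2Z_3 + 2Z_1 + Z_2  [with Z_3=2, Z_1=-2, Z_2=-4]  = -12; Z_6 = 2Z_4 + Z_5 - Z_2  [with Z_4=-1, Z_5=-12, Z_2=-4]  = -10.
Change = 12 − (-10) = 22.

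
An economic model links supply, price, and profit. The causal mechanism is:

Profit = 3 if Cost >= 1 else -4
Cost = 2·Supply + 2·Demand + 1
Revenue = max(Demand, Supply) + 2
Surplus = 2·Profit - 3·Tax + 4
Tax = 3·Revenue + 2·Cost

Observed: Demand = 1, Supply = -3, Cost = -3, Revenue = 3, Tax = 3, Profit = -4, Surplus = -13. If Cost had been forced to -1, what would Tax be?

do(Cost=-1) replaces the equation Cost = 2·Supply + 2·Demand + 1 with the constant Cost = -1.
Revenue = max(Demand, Supply) + 2  [with Demand=1, Supply=-3]  = 3
Tax = 3·Revenue + 2·Cost  [with Revenue=3, Cost=-1]  = 7

7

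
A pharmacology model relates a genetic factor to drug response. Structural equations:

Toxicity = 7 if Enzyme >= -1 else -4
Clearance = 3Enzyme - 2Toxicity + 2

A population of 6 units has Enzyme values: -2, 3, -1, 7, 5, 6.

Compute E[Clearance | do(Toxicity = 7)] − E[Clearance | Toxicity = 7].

-3

do(Toxicity=7) breaks Toxicity's dependence on Enzyme. With Toxicity=7 fixed, Clearance across the units is -18, -3, -15, 9, 3, 6, mean -3.
Observing Toxicity=7 restricts to units where Toxicity's equation naturally yields 7: Enzyme ∈ {3, -1, 7, 5, 6}. In that subpopulation Clearance = -3, -15, 9, 3, 6, mean 0.
Difference = -3 − 0 = -3.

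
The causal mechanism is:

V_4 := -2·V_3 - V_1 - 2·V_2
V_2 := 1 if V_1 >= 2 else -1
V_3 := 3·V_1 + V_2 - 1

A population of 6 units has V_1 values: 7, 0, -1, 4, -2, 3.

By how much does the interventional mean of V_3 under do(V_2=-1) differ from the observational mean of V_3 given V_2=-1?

Every unit gets V_2=-1 under the intervention. V_3 values become 19, -2, -5, 10, -8, 7; E[V_3|do(V_2=-1)] = 3.5.
Conditioning on V_2=-1 selects the 3 unit(s) with V_1 ∈ {0, -1, -2}. Their V_3 values: -2, -5, -8. Mean = -5.
Difference = 3.5 − (-5) = 8.5.

8.5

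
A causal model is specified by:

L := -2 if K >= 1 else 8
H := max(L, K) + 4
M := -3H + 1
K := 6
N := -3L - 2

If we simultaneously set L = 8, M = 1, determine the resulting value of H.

12

Under do(L = 8, M = 1), each intervened variable's structural equation is replaced by its fixed value.
H = max(L, K) + 4  [with L=8, K=6]  = 12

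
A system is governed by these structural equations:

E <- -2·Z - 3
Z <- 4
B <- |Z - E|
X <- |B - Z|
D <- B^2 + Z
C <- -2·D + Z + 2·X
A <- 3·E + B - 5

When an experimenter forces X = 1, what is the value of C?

-452

The intervention breaks the incoming arrows to X: X <- |B - Z| no longer applies, and X = 1.
E = -2·Z - 3  [with Z=4]  = -11
B = |Z - E|  [with Z=4, E=-11]  = 15
D = B^2 + Z  [with B=15, Z=4]  = 229
C = -2·D + Z + 2·X  [with D=229, Z=4, X=1]  = -452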